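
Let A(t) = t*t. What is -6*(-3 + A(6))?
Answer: -198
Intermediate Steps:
A(t) = t**2
-6*(-3 + A(6)) = -6*(-3 + 6**2) = -6*(-3 + 36) = -6*33 = -198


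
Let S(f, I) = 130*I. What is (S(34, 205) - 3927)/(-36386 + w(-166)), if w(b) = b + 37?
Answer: -22723/36515 ≈ -0.62229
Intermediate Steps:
w(b) = 37 + b
(S(34, 205) - 3927)/(-36386 + w(-166)) = (130*205 - 3927)/(-36386 + (37 - 166)) = (26650 - 3927)/(-36386 - 129) = 22723/(-36515) = 22723*(-1/36515) = -22723/36515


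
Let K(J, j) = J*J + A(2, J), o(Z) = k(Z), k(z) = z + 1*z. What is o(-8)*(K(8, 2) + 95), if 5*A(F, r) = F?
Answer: -12752/5 ≈ -2550.4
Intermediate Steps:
k(z) = 2*z (k(z) = z + z = 2*z)
o(Z) = 2*Z
A(F, r) = F/5
K(J, j) = 2/5 + J**2 (K(J, j) = J*J + (1/5)*2 = J**2 + 2/5 = 2/5 + J**2)
o(-8)*(K(8, 2) + 95) = (2*(-8))*((2/5 + 8**2) + 95) = -16*((2/5 + 64) + 95) = -16*(322/5 + 95) = -16*797/5 = -12752/5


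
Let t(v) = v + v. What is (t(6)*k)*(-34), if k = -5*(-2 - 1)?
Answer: -6120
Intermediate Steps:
t(v) = 2*v
k = 15 (k = -5*(-3) = 15)
(t(6)*k)*(-34) = ((2*6)*15)*(-34) = (12*15)*(-34) = 180*(-34) = -6120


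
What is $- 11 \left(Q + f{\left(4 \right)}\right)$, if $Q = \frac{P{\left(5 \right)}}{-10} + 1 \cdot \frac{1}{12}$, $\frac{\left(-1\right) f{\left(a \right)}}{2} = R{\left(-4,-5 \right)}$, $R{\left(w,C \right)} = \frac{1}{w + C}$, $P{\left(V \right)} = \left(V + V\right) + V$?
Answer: $\frac{473}{36} \approx 13.139$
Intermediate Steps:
$P{\left(V \right)} = 3 V$ ($P{\left(V \right)} = 2 V + V = 3 V$)
$R{\left(w,C \right)} = \frac{1}{C + w}$
$f{\left(a \right)} = \frac{2}{9}$ ($f{\left(a \right)} = - \frac{2}{-5 - 4} = - \frac{2}{-9} = \left(-2\right) \left(- \frac{1}{9}\right) = \frac{2}{9}$)
$Q = - \frac{17}{12}$ ($Q = \frac{3 \cdot 5}{-10} + 1 \cdot \frac{1}{12} = 15 \left(- \frac{1}{10}\right) + 1 \cdot \frac{1}{12} = - \frac{3}{2} + \frac{1}{12} = - \frac{17}{12} \approx -1.4167$)
$- 11 \left(Q + f{\left(4 \right)}\right) = - 11 \left(- \frac{17}{12} + \frac{2}{9}\right) = \left(-11\right) \left(- \frac{43}{36}\right) = \frac{473}{36}$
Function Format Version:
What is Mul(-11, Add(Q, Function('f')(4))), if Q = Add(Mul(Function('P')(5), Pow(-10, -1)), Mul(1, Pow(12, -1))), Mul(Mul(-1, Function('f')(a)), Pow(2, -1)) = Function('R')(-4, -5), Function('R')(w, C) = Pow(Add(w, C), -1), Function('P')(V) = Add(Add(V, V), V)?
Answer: Rational(473, 36) ≈ 13.139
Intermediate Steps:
Function('P')(V) = Mul(3, V) (Function('P')(V) = Add(Mul(2, V), V) = Mul(3, V))
Function('R')(w, C) = Pow(Add(C, w), -1)
Function('f')(a) = Rational(2, 9) (Function('f')(a) = Mul(-2, Pow(Add(-5, -4), -1)) = Mul(-2, Pow(-9, -1)) = Mul(-2, Rational(-1, 9)) = Rational(2, 9))
Q = Rational(-17, 12) (Q = Add(Mul(Mul(3, 5), Pow(-10, -1)), Mul(1, Pow(12, -1))) = Add(Mul(15, Rational(-1, 10)), Mul(1, Rational(1, 12))) = Add(Rational(-3, 2), Rational(1, 12)) = Rational(-17, 12) ≈ -1.4167)
Mul(-11, Add(Q, Function('f')(4))) = Mul(-11, Add(Rational(-17, 12), Rational(2, 9))) = Mul(-11, Rational(-43, 36)) = Rational(473, 36)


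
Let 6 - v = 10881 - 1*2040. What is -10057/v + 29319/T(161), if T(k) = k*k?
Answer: 519720862/229012035 ≈ 2.2694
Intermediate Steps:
T(k) = k**2
v = -8835 (v = 6 - (10881 - 1*2040) = 6 - (10881 - 2040) = 6 - 1*8841 = 6 - 8841 = -8835)
-10057/v + 29319/T(161) = -10057/(-8835) + 29319/(161**2) = -10057*(-1/8835) + 29319/25921 = 10057/8835 + 29319*(1/25921) = 10057/8835 + 29319/25921 = 519720862/229012035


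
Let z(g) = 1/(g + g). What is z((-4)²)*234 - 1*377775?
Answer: -6044283/16 ≈ -3.7777e+5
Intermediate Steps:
z(g) = 1/(2*g)
z((-4)²)*234 - 1*377775 = (1/(2*((-4)²)))*234 - 1*377775 = ((½)/16)*234 - 377775 = ((½)*(1/16))*234 - 377775 = (1/32)*234 - 377775 = 117/16 - 377775 = -6044283/16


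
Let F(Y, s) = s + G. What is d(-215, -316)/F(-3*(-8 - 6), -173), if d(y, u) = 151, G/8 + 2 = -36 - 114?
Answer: -151/1389 ≈ -0.10871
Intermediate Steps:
G = -1216 (G = -16 + 8*(-36 - 114) = -16 + 8*(-150) = -16 - 1200 = -1216)
F(Y, s) = -1216 + s (F(Y, s) = s - 1216 = -1216 + s)
d(-215, -316)/F(-3*(-8 - 6), -173) = 151/(-1216 - 173) = 151/(-1389) = 151*(-1/1389) = -151/1389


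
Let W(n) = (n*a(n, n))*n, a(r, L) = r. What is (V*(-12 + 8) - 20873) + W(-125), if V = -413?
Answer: -1972346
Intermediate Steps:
W(n) = n³ (W(n) = (n*n)*n = n²*n = n³)
(V*(-12 + 8) - 20873) + W(-125) = (-413*(-12 + 8) - 20873) + (-125)³ = (-413*(-4) - 20873) - 1953125 = (1652 - 20873) - 1953125 = -19221 - 1953125 = -1972346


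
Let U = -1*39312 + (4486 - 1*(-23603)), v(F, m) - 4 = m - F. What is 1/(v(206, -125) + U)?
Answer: -1/11550 ≈ -8.6580e-5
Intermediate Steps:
v(F, m) = 4 + m - F (v(F, m) = 4 + (m - F) = 4 + m - F)
U = -11223 (U = -39312 + (4486 + 23603) = -39312 + 28089 = -11223)
1/(v(206, -125) + U) = 1/((4 - 125 - 1*206) - 11223) = 1/((4 - 125 - 206) - 11223) = 1/(-327 - 11223) = 1/(-11550) = -1/11550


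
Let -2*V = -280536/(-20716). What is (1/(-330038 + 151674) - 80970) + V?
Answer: -74802061916887/923747156 ≈ -80977.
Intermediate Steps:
V = -35067/5179 (V = -(-140268)/(-20716) = -(-140268)*(-1)/20716 = -1/2*70134/5179 = -35067/5179 ≈ -6.7710)
(1/(-330038 + 151674) - 80970) + V = (1/(-330038 + 151674) - 80970) - 35067/5179 = (1/(-178364) - 80970) - 35067/5179 = (-1/178364 - 80970) - 35067/5179 = -14442133081/178364 - 35067/5179 = -74802061916887/923747156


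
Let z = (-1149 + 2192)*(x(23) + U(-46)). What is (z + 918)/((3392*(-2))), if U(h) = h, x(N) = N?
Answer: 23071/6784 ≈ 3.4008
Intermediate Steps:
z = -23989 (z = (-1149 + 2192)*(23 - 46) = 1043*(-23) = -23989)
(z + 918)/((3392*(-2))) = (-23989 + 918)/((3392*(-2))) = -23071/(-6784) = -23071*(-1/6784) = 23071/6784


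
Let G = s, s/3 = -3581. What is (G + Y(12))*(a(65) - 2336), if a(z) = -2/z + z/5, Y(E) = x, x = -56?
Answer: 1630616603/65 ≈ 2.5086e+7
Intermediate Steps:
Y(E) = -56
s = -10743 (s = 3*(-3581) = -10743)
G = -10743
a(z) = -2/z + z/5 (a(z) = -2/z + z*(1/5) = -2/z + z/5)
(G + Y(12))*(a(65) - 2336) = (-10743 - 56)*((-2/65 + (1/5)*65) - 2336) = -10799*((-2*1/65 + 13) - 2336) = -10799*((-2/65 + 13) - 2336) = -10799*(843/65 - 2336) = -10799*(-150997/65) = 1630616603/65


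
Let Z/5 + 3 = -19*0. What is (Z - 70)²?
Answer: 7225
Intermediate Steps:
Z = -15 (Z = -15 + 5*(-19*0) = -15 + 5*0 = -15 + 0 = -15)
(Z - 70)² = (-15 - 70)² = (-85)² = 7225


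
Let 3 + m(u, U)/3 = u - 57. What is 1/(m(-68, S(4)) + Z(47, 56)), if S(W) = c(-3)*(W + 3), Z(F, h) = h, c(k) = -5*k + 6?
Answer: -1/328 ≈ -0.0030488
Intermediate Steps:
c(k) = 6 - 5*k
S(W) = 63 + 21*W (S(W) = (6 - 5*(-3))*(W + 3) = (6 + 15)*(3 + W) = 21*(3 + W) = 63 + 21*W)
m(u, U) = -180 + 3*u (m(u, U) = -9 + 3*(u - 57) = -9 + 3*(-57 + u) = -9 + (-171 + 3*u) = -180 + 3*u)
1/(m(-68, S(4)) + Z(47, 56)) = 1/((-180 + 3*(-68)) + 56) = 1/((-180 - 204) + 56) = 1/(-384 + 56) = 1/(-328) = -1/328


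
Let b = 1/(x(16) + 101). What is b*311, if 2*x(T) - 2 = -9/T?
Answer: 9952/3255 ≈ 3.0574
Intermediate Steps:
x(T) = 1 - 9/(2*T) (x(T) = 1 + (-9/T)/2 = 1 - 9/(2*T))
b = 32/3255 (b = 1/((-9/2 + 16)/16 + 101) = 1/((1/16)*(23/2) + 101) = 1/(23/32 + 101) = 1/(3255/32) = 32/3255 ≈ 0.0098310)
b*311 = (32/3255)*311 = 9952/3255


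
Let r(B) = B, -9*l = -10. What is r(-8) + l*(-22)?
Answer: -292/9 ≈ -32.444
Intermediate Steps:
l = 10/9 (l = -⅑*(-10) = 10/9 ≈ 1.1111)
r(-8) + l*(-22) = -8 + (10/9)*(-22) = -8 - 220/9 = -292/9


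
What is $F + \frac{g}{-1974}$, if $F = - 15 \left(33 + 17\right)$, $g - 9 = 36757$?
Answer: $- \frac{758633}{987} \approx -768.63$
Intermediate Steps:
$g = 36766$ ($g = 9 + 36757 = 36766$)
$F = -750$ ($F = \left(-15\right) 50 = -750$)
$F + \frac{g}{-1974} = -750 + \frac{36766}{-1974} = -750 + 36766 \left(- \frac{1}{1974}\right) = -750 - \frac{18383}{987} = - \frac{758633}{987}$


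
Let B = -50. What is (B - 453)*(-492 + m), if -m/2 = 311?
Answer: 560342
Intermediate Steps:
m = -622 (m = -2*311 = -622)
(B - 453)*(-492 + m) = (-50 - 453)*(-492 - 622) = -503*(-1114) = 560342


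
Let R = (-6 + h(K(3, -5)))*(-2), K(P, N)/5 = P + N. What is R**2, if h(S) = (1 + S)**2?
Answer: 22500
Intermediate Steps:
K(P, N) = 5*N + 5*P (K(P, N) = 5*(P + N) = 5*(N + P) = 5*N + 5*P)
R = -150 (R = (-6 + (1 + (5*(-5) + 5*3))**2)*(-2) = (-6 + (1 + (-25 + 15))**2)*(-2) = (-6 + (1 - 10)**2)*(-2) = (-6 + (-9)**2)*(-2) = (-6 + 81)*(-2) = 75*(-2) = -150)
R**2 = (-150)**2 = 22500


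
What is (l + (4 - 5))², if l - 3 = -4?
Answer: 4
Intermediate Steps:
l = -1 (l = 3 - 4 = -1)
(l + (4 - 5))² = (-1 + (4 - 5))² = (-1 - 1)² = (-2)² = 4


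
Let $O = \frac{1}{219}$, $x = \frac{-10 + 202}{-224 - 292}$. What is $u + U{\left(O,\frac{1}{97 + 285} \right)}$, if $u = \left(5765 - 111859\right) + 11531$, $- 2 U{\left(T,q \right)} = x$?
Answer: $- \frac{4066201}{43} \approx -94563.0$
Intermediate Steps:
$x = - \frac{16}{43}$ ($x = \frac{192}{-516} = 192 \left(- \frac{1}{516}\right) = - \frac{16}{43} \approx -0.37209$)
$O = \frac{1}{219} \approx 0.0045662$
$U{\left(T,q \right)} = \frac{8}{43}$ ($U{\left(T,q \right)} = \left(- \frac{1}{2}\right) \left(- \frac{16}{43}\right) = \frac{8}{43}$)
$u = -94563$ ($u = -106094 + 11531 = -94563$)
$u + U{\left(O,\frac{1}{97 + 285} \right)} = -94563 + \frac{8}{43} = - \frac{4066201}{43}$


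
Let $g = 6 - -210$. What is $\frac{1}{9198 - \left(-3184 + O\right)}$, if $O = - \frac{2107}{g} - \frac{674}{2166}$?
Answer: $\frac{77976}{966283723} \approx 8.0697 \cdot 10^{-5}$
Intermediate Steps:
$g = 216$ ($g = 6 + 210 = 216$)
$O = - \frac{784891}{77976}$ ($O = - \frac{2107}{216} - \frac{674}{2166} = \left(-2107\right) \frac{1}{216} - \frac{337}{1083} = - \frac{2107}{216} - \frac{337}{1083} = - \frac{784891}{77976} \approx -10.066$)
$\frac{1}{9198 - \left(-3184 + O\right)} = \frac{1}{9198 + \left(3184 - - \frac{784891}{77976}\right)} = \frac{1}{9198 + \left(3184 + \frac{784891}{77976}\right)} = \frac{1}{9198 + \frac{249060475}{77976}} = \frac{1}{\frac{966283723}{77976}} = \frac{77976}{966283723}$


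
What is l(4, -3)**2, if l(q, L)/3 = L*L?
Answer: 729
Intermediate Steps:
l(q, L) = 3*L**2 (l(q, L) = 3*(L*L) = 3*L**2)
l(4, -3)**2 = (3*(-3)**2)**2 = (3*9)**2 = 27**2 = 729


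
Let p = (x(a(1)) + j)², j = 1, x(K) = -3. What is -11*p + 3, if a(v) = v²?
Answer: -41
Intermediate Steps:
p = 4 (p = (-3 + 1)² = (-2)² = 4)
-11*p + 3 = -11*4 + 3 = -44 + 3 = -41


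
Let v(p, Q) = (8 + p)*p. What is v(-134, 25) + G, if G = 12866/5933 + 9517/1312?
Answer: 131500021417/7784096 ≈ 16893.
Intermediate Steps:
v(p, Q) = p*(8 + p)
G = 73344553/7784096 (G = 12866*(1/5933) + 9517*(1/1312) = 12866/5933 + 9517/1312 = 73344553/7784096 ≈ 9.4224)
v(-134, 25) + G = -134*(8 - 134) + 73344553/7784096 = -134*(-126) + 73344553/7784096 = 16884 + 73344553/7784096 = 131500021417/7784096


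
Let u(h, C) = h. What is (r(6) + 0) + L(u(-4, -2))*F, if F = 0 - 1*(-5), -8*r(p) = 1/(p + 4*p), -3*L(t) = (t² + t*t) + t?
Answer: -11201/240 ≈ -46.671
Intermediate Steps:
L(t) = -2*t²/3 - t/3 (L(t) = -((t² + t*t) + t)/3 = -((t² + t²) + t)/3 = -(2*t² + t)/3 = -(t + 2*t²)/3 = -2*t²/3 - t/3)
r(p) = -1/(40*p) (r(p) = -1/(8*(p + 4*p)) = -1/(5*p)/8 = -1/(40*p))
F = 5 (F = 0 + 5 = 5)
(r(6) + 0) + L(u(-4, -2))*F = (-1/40/6 + 0) - ⅓*(-4)*(1 + 2*(-4))*5 = (-1/40*⅙ + 0) - ⅓*(-4)*(1 - 8)*5 = (-1/240 + 0) - ⅓*(-4)*(-7)*5 = -1/240 - 28/3*5 = -1/240 - 140/3 = -11201/240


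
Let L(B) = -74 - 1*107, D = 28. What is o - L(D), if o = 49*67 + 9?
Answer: 3473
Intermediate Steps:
L(B) = -181 (L(B) = -74 - 107 = -181)
o = 3292 (o = 3283 + 9 = 3292)
o - L(D) = 3292 - 1*(-181) = 3292 + 181 = 3473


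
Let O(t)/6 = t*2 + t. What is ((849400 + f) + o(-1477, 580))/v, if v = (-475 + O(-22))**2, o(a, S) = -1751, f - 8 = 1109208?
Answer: 1956865/758641 ≈ 2.5794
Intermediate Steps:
f = 1109216 (f = 8 + 1109208 = 1109216)
O(t) = 18*t (O(t) = 6*(t*2 + t) = 6*(2*t + t) = 6*(3*t) = 18*t)
v = 758641 (v = (-475 + 18*(-22))**2 = (-475 - 396)**2 = (-871)**2 = 758641)
((849400 + f) + o(-1477, 580))/v = ((849400 + 1109216) - 1751)/758641 = (1958616 - 1751)*(1/758641) = 1956865*(1/758641) = 1956865/758641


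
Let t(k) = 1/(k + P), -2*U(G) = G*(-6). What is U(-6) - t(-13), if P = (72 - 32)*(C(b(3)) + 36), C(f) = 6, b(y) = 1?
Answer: -30007/1667 ≈ -18.001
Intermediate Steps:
U(G) = 3*G (U(G) = -G*(-6)/2 = -(-3)*G = 3*G)
P = 1680 (P = (72 - 32)*(6 + 36) = 40*42 = 1680)
t(k) = 1/(1680 + k) (t(k) = 1/(k + 1680) = 1/(1680 + k))
U(-6) - t(-13) = 3*(-6) - 1/(1680 - 13) = -18 - 1/1667 = -30007/1667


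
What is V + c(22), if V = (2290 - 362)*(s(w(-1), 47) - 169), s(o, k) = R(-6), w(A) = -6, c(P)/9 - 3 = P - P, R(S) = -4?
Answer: -333517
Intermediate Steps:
c(P) = 27 (c(P) = 27 + 9*(P - P) = 27 + 9*0 = 27 + 0 = 27)
s(o, k) = -4
V = -333544 (V = (2290 - 362)*(-4 - 169) = 1928*(-173) = -333544)
V + c(22) = -333544 + 27 = -333517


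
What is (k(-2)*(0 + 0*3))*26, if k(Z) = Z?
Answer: 0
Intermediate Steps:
(k(-2)*(0 + 0*3))*26 = -2*(0 + 0*3)*26 = -2*(0 + 0)*26 = -2*0*26 = 0*26 = 0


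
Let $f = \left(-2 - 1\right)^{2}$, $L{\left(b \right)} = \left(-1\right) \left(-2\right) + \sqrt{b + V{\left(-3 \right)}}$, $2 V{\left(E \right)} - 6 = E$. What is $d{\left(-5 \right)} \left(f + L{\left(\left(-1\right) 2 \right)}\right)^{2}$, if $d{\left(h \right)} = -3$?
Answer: $- \frac{723}{2} - 33 i \sqrt{2} \approx -361.5 - 46.669 i$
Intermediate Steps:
$V{\left(E \right)} = 3 + \frac{E}{2}$
$L{\left(b \right)} = 2 + \sqrt{\frac{3}{2} + b}$ ($L{\left(b \right)} = \left(-1\right) \left(-2\right) + \sqrt{b + \left(3 + \frac{1}{2} \left(-3\right)\right)} = 2 + \sqrt{b + \left(3 - \frac{3}{2}\right)} = 2 + \sqrt{b + \frac{3}{2}} = 2 + \sqrt{\frac{3}{2} + b}$)
$f = 9$ ($f = \left(-3\right)^{2} = 9$)
$d{\left(-5 \right)} \left(f + L{\left(\left(-1\right) 2 \right)}\right)^{2} = - 3 \left(9 + \left(2 + \frac{\sqrt{6 + 4 \left(\left(-1\right) 2\right)}}{2}\right)\right)^{2} = - 3 \left(9 + \left(2 + \frac{\sqrt{6 + 4 \left(-2\right)}}{2}\right)\right)^{2} = - 3 \left(9 + \left(2 + \frac{\sqrt{6 - 8}}{2}\right)\right)^{2} = - 3 \left(9 + \left(2 + \frac{\sqrt{-2}}{2}\right)\right)^{2} = - 3 \left(9 + \left(2 + \frac{i \sqrt{2}}{2}\right)\right)^{2} = - 3 \left(11 + \frac{i \sqrt{2}}{2}\right)^{2}$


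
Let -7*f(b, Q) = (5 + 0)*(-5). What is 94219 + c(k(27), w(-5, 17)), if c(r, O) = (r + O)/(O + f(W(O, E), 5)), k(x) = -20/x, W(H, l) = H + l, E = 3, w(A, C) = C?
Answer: 366326545/3888 ≈ 94220.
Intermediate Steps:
f(b, Q) = 25/7 (f(b, Q) = -(5 + 0)*(-5)/7 = -5*(-5)/7 = -⅐*(-25) = 25/7)
c(r, O) = (O + r)/(25/7 + O) (c(r, O) = (r + O)/(O + 25/7) = (O + r)/(25/7 + O))
94219 + c(k(27), w(-5, 17)) = 94219 + 7*(17 - 20/27)/(25 + 7*17) = 94219 + 7*(17 - 20*1/27)/(25 + 119) = 94219 + 7*(17 - 20/27)/144 = 94219 + 7*(1/144)*(439/27) = 94219 + 3073/3888 = 366326545/3888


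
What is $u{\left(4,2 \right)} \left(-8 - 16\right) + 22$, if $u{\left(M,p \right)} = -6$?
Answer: $166$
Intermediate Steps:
$u{\left(4,2 \right)} \left(-8 - 16\right) + 22 = - 6 \left(-8 - 16\right) + 22 = \left(-6\right) \left(-24\right) + 22 = 144 + 22 = 166$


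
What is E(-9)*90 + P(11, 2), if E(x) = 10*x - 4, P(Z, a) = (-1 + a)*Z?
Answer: -8449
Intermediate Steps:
P(Z, a) = Z*(-1 + a)
E(x) = -4 + 10*x
E(-9)*90 + P(11, 2) = (-4 + 10*(-9))*90 + 11*(-1 + 2) = (-4 - 90)*90 + 11*1 = -94*90 + 11 = -8460 + 11 = -8449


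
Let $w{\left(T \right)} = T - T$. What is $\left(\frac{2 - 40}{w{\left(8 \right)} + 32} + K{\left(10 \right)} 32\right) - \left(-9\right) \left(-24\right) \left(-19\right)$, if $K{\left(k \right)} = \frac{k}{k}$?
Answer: $\frac{66157}{16} \approx 4134.8$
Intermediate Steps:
$w{\left(T \right)} = 0$
$K{\left(k \right)} = 1$
$\left(\frac{2 - 40}{w{\left(8 \right)} + 32} + K{\left(10 \right)} 32\right) - \left(-9\right) \left(-24\right) \left(-19\right) = \left(\frac{2 - 40}{0 + 32} + 1 \cdot 32\right) - \left(-9\right) \left(-24\right) \left(-19\right) = \left(\frac{2 - 40}{32} + 32\right) - 216 \left(-19\right) = \left(\left(-38\right) \frac{1}{32} + 32\right) - -4104 = \left(- \frac{19}{16} + 32\right) + 4104 = \frac{493}{16} + 4104 = \frac{66157}{16}$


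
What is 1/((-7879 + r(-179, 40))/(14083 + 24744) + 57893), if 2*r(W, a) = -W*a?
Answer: 38827/2247807212 ≈ 1.7273e-5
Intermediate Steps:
r(W, a) = -W*a/2 (r(W, a) = (-W*a)/2 = -W*a/2)
1/((-7879 + r(-179, 40))/(14083 + 24744) + 57893) = 1/((-7879 - 1/2*(-179)*40)/(14083 + 24744) + 57893) = 1/((-7879 + 3580)/38827 + 57893) = 1/(-4299*1/38827 + 57893) = 1/(-4299/38827 + 57893) = 1/(2247807212/38827) = 38827/2247807212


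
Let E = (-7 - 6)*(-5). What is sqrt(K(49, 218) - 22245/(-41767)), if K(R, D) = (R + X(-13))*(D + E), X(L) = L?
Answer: sqrt(17773714667247)/41767 ≈ 100.94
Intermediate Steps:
E = 65 (E = -13*(-5) = 65)
K(R, D) = (-13 + R)*(65 + D) (K(R, D) = (R - 13)*(D + 65) = (-13 + R)*(65 + D))
sqrt(K(49, 218) - 22245/(-41767)) = sqrt((-845 - 13*218 + 65*49 + 218*49) - 22245/(-41767)) = sqrt((-845 - 2834 + 3185 + 10682) - 22245*(-1/41767)) = sqrt(10188 + 22245/41767) = sqrt(425544441/41767) = sqrt(17773714667247)/41767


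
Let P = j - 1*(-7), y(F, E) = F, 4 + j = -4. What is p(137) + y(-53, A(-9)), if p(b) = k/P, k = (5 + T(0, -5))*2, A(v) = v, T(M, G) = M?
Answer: -63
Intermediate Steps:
j = -8 (j = -4 - 4 = -8)
P = -1 (P = -8 - 1*(-7) = -8 + 7 = -1)
k = 10 (k = (5 + 0)*2 = 5*2 = 10)
p(b) = -10 (p(b) = 10/(-1) = -1*10 = -10)
p(137) + y(-53, A(-9)) = -10 - 53 = -63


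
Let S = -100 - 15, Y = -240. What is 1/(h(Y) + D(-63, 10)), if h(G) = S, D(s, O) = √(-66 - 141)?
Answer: -5/584 - 3*I*√23/13432 ≈ -0.0085616 - 0.0010711*I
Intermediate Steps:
D(s, O) = 3*I*√23 (D(s, O) = √(-207) = 3*I*√23)
S = -115
h(G) = -115
1/(h(Y) + D(-63, 10)) = 1/(-115 + 3*I*√23)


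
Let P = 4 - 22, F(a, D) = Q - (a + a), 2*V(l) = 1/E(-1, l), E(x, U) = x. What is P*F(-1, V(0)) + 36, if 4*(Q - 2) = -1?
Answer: -63/2 ≈ -31.500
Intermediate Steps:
Q = 7/4 (Q = 2 + (¼)*(-1) = 2 - ¼ = 7/4 ≈ 1.7500)
V(l) = -½ (V(l) = (½)/(-1) = (½)*(-1) = -½)
F(a, D) = 7/4 - 2*a (F(a, D) = 7/4 - (a + a) = 7/4 - 2*a)
P = -18
P*F(-1, V(0)) + 36 = -18*(7/4 - 2*(-1)) + 36 = -18*(7/4 + 2) + 36 = -18*15/4 + 36 = -135/2 + 36 = -63/2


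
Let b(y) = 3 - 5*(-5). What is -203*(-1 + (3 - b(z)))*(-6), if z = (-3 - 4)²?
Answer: -31668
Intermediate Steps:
z = 49 (z = (-7)² = 49)
b(y) = 28 (b(y) = 3 + 25 = 28)
-203*(-1 + (3 - b(z)))*(-6) = -203*(-1 + (3 - 1*28))*(-6) = -203*(-1 + (3 - 28))*(-6) = -203*(-1 - 25)*(-6) = -(-5278)*(-6) = -203*156 = -31668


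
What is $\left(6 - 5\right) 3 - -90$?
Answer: $93$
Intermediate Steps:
$\left(6 - 5\right) 3 - -90 = 1 \cdot 3 + 90 = 3 + 90 = 93$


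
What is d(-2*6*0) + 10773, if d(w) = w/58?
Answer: 10773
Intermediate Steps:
d(w) = w/58 (d(w) = w*(1/58) = w/58)
d(-2*6*0) + 10773 = (-2*6*0)/58 + 10773 = (-12*0)/58 + 10773 = (1/58)*0 + 10773 = 0 + 10773 = 10773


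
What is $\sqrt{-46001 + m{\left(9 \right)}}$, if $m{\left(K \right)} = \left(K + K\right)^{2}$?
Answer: $i \sqrt{45677} \approx 213.72 i$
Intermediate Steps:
$m{\left(K \right)} = 4 K^{2}$ ($m{\left(K \right)} = \left(2 K\right)^{2} = 4 K^{2}$)
$\sqrt{-46001 + m{\left(9 \right)}} = \sqrt{-46001 + 4 \cdot 9^{2}} = \sqrt{-46001 + 4 \cdot 81} = \sqrt{-46001 + 324} = \sqrt{-45677} = i \sqrt{45677}$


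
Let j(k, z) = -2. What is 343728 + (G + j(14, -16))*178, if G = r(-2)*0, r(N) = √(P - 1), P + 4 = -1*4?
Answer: 343372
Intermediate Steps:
P = -8 (P = -4 - 1*4 = -4 - 4 = -8)
r(N) = 3*I (r(N) = √(-8 - 1) = √(-9) = 3*I)
G = 0 (G = (3*I)*0 = 0)
343728 + (G + j(14, -16))*178 = 343728 + (0 - 2)*178 = 343728 - 2*178 = 343728 - 356 = 343372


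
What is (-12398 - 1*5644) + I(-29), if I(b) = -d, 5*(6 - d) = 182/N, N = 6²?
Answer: -1624229/90 ≈ -18047.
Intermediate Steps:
N = 36
d = 449/90 (d = 6 - 182/(5*36) = 6 - ⅕*91/18 = 6 - 91/90 = 449/90 ≈ 4.9889)
I(b) = -449/90 (I(b) = -1*449/90 = -449/90)
(-12398 - 1*5644) + I(-29) = (-12398 - 1*5644) - 449/90 = (-12398 - 5644) - 449/90 = -18042 - 449/90 = -1624229/90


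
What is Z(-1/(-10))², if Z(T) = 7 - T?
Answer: 4761/100 ≈ 47.610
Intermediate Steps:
Z(-1/(-10))² = (7 - (-1)/(-10))² = (7 - (-1)*(-1)/10)² = (7 - 1*⅒)² = (7 - ⅒)² = (69/10)² = 4761/100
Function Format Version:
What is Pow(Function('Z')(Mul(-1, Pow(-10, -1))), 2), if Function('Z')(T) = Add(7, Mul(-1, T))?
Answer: Rational(4761, 100) ≈ 47.610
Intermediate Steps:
Pow(Function('Z')(Mul(-1, Pow(-10, -1))), 2) = Pow(Add(7, Mul(-1, Mul(-1, Pow(-10, -1)))), 2) = Pow(Add(7, Mul(-1, Mul(-1, Rational(-1, 10)))), 2) = Pow(Add(7, Mul(-1, Rational(1, 10))), 2) = Pow(Add(7, Rational(-1, 10)), 2) = Pow(Rational(69, 10), 2) = Rational(4761, 100)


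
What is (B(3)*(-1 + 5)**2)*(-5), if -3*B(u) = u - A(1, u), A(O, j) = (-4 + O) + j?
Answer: 80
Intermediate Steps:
A(O, j) = -4 + O + j
B(u) = -1 (B(u) = -(u - (-4 + 1 + u))/3 = -(u - (-3 + u))/3 = -(u + (3 - u))/3 = -1/3*3 = -1)
(B(3)*(-1 + 5)**2)*(-5) = -(-1 + 5)**2*(-5) = -1*4**2*(-5) = -1*16*(-5) = -16*(-5) = 80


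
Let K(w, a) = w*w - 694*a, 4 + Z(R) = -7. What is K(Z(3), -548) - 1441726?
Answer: -1061293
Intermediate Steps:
Z(R) = -11 (Z(R) = -4 - 7 = -11)
K(w, a) = w² - 694*a
K(Z(3), -548) - 1441726 = ((-11)² - 694*(-548)) - 1441726 = (121 + 380312) - 1441726 = 380433 - 1441726 = -1061293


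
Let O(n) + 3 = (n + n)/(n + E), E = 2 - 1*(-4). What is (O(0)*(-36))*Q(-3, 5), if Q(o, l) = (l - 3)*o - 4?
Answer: -1080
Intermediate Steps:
Q(o, l) = -4 + o*(-3 + l) (Q(o, l) = (-3 + l)*o - 4 = o*(-3 + l) - 4 = -4 + o*(-3 + l))
E = 6 (E = 2 + 4 = 6)
O(n) = -3 + 2*n/(6 + n) (O(n) = -3 + (n + n)/(n + 6) = -3 + (2*n)/(6 + n) = -3 + 2*n/(6 + n))
(O(0)*(-36))*Q(-3, 5) = (((-18 - 1*0)/(6 + 0))*(-36))*(-4 - 3*(-3) + 5*(-3)) = (((-18 + 0)/6)*(-36))*(-4 + 9 - 15) = (((⅙)*(-18))*(-36))*(-10) = -3*(-36)*(-10) = 108*(-10) = -1080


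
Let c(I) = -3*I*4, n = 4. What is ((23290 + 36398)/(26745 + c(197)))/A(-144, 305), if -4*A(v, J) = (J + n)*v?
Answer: 1658/7533729 ≈ 0.00022008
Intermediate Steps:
c(I) = -12*I
A(v, J) = -v*(4 + J)/4 (A(v, J) = -(J + 4)*v/4 = -(4 + J)*v/4 = -v*(4 + J)/4)
((23290 + 36398)/(26745 + c(197)))/A(-144, 305) = ((23290 + 36398)/(26745 - 12*197))/((-¼*(-144)*(4 + 305))) = (59688/(26745 - 2364))/((-¼*(-144)*309)) = (59688/24381)/11124 = (59688*(1/24381))*(1/11124) = (6632/2709)*(1/11124) = 1658/7533729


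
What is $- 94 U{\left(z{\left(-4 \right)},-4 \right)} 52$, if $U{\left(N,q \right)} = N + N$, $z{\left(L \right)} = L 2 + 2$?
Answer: $58656$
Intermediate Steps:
$z{\left(L \right)} = 2 + 2 L$ ($z{\left(L \right)} = 2 L + 2 = 2 + 2 L$)
$U{\left(N,q \right)} = 2 N$
$- 94 U{\left(z{\left(-4 \right)},-4 \right)} 52 = - 94 \cdot 2 \left(2 + 2 \left(-4\right)\right) 52 = - 94 \cdot 2 \left(2 - 8\right) 52 = - 94 \cdot 2 \left(-6\right) 52 = \left(-94\right) \left(-12\right) 52 = 1128 \cdot 52 = 58656$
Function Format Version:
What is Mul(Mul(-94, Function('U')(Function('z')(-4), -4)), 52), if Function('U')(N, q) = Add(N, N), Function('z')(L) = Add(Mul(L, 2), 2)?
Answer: 58656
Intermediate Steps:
Function('z')(L) = Add(2, Mul(2, L)) (Function('z')(L) = Add(Mul(2, L), 2) = Add(2, Mul(2, L)))
Function('U')(N, q) = Mul(2, N)
Mul(Mul(-94, Function('U')(Function('z')(-4), -4)), 52) = Mul(Mul(-94, Mul(2, Add(2, Mul(2, -4)))), 52) = Mul(Mul(-94, Mul(2, Add(2, -8))), 52) = Mul(Mul(-94, Mul(2, -6)), 52) = Mul(Mul(-94, -12), 52) = Mul(1128, 52) = 58656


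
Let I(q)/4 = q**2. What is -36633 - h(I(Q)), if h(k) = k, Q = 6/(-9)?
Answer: -329713/9 ≈ -36635.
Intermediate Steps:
Q = -2/3 (Q = 6*(-1/9) = -2/3 ≈ -0.66667)
I(q) = 4*q**2
-36633 - h(I(Q)) = -36633 - 4*(-2/3)**2 = -36633 - 4*4/9 = -36633 - 1*16/9 = -36633 - 16/9 = -329713/9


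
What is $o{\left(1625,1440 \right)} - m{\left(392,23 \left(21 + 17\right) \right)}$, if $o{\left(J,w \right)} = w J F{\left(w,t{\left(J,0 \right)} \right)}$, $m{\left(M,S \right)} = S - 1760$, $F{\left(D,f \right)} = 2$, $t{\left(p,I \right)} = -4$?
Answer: $4680886$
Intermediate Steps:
$m{\left(M,S \right)} = -1760 + S$
$o{\left(J,w \right)} = 2 J w$ ($o{\left(J,w \right)} = w J 2 = J w 2 = 2 J w$)
$o{\left(1625,1440 \right)} - m{\left(392,23 \left(21 + 17\right) \right)} = 2 \cdot 1625 \cdot 1440 - \left(-1760 + 23 \left(21 + 17\right)\right) = 4680000 - \left(-1760 + 23 \cdot 38\right) = 4680000 - \left(-1760 + 874\right) = 4680000 - -886 = 4680000 + 886 = 4680886$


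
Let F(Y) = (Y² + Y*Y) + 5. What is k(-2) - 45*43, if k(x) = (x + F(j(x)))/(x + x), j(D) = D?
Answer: -7751/4 ≈ -1937.8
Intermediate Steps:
F(Y) = 5 + 2*Y² (F(Y) = (Y² + Y²) + 5 = 2*Y² + 5 = 5 + 2*Y²)
k(x) = (5 + x + 2*x²)/(2*x) (k(x) = (x + (5 + 2*x²))/(x + x) = (5 + x + 2*x²)/((2*x)) = (5 + x + 2*x²)*(1/(2*x)) = (5 + x + 2*x²)/(2*x))
k(-2) - 45*43 = (½ - 2 + (5/2)/(-2)) - 45*43 = (½ - 2 + (5/2)*(-½)) - 1935 = (½ - 2 - 5/4) - 1935 = -11/4 - 1935 = -7751/4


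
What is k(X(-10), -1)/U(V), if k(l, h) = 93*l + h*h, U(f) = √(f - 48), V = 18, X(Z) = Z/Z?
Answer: -47*I*√30/15 ≈ -17.162*I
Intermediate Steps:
X(Z) = 1
U(f) = √(-48 + f)
k(l, h) = h² + 93*l (k(l, h) = 93*l + h² = h² + 93*l)
k(X(-10), -1)/U(V) = ((-1)² + 93*1)/(√(-48 + 18)) = (1 + 93)/(√(-30)) = 94/((I*√30)) = 94*(-I*√30/30) = -47*I*√30/15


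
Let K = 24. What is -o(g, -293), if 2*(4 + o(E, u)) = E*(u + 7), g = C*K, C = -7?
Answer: -24020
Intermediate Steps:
g = -168 (g = -7*24 = -168)
o(E, u) = -4 + E*(7 + u)/2 (o(E, u) = -4 + (E*(u + 7))/2 = -4 + (E*(7 + u))/2 = -4 + E*(7 + u)/2)
-o(g, -293) = -(-4 + (7/2)*(-168) + (½)*(-168)*(-293)) = -(-4 - 588 + 24612) = -1*24020 = -24020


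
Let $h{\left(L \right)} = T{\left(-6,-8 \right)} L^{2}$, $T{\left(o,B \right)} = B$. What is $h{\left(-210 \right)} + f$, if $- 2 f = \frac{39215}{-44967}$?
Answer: $- \frac{31728675985}{89934} \approx -3.528 \cdot 10^{5}$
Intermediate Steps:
$h{\left(L \right)} = - 8 L^{2}$
$f = \frac{39215}{89934}$ ($f = - \frac{39215 \frac{1}{-44967}}{2} = - \frac{39215 \left(- \frac{1}{44967}\right)}{2} = \left(- \frac{1}{2}\right) \left(- \frac{39215}{44967}\right) = \frac{39215}{89934} \approx 0.43604$)
$h{\left(-210 \right)} + f = - 8 \left(-210\right)^{2} + \frac{39215}{89934} = \left(-8\right) 44100 + \frac{39215}{89934} = -352800 + \frac{39215}{89934} = - \frac{31728675985}{89934}$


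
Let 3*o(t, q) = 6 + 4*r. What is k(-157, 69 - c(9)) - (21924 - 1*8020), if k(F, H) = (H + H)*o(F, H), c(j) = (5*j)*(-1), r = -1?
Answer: -13752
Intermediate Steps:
o(t, q) = ⅔ (o(t, q) = (6 + 4*(-1))/3 = (6 - 4)/3 = (⅓)*2 = ⅔)
c(j) = -5*j
k(F, H) = 4*H/3 (k(F, H) = (H + H)*(⅔) = (2*H)*(⅔) = 4*H/3)
k(-157, 69 - c(9)) - (21924 - 1*8020) = 4*(69 - (-5)*9)/3 - (21924 - 1*8020) = 4*(69 - 1*(-45))/3 - (21924 - 8020) = 4*(69 + 45)/3 - 1*13904 = (4/3)*114 - 13904 = 152 - 13904 = -13752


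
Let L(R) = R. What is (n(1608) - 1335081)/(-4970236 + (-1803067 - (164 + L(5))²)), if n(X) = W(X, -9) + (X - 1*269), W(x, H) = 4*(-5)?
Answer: 666881/3400932 ≈ 0.19609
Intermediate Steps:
W(x, H) = -20
n(X) = -289 + X (n(X) = -20 + (X - 1*269) = -20 + (X - 269) = -20 + (-269 + X) = -289 + X)
(n(1608) - 1335081)/(-4970236 + (-1803067 - (164 + L(5))²)) = ((-289 + 1608) - 1335081)/(-4970236 + (-1803067 - (164 + 5)²)) = (1319 - 1335081)/(-4970236 + (-1803067 - 1*169²)) = -1333762/(-4970236 + (-1803067 - 1*28561)) = -1333762/(-4970236 + (-1803067 - 28561)) = -1333762/(-4970236 - 1831628) = -1333762/(-6801864) = -1333762*(-1/6801864) = 666881/3400932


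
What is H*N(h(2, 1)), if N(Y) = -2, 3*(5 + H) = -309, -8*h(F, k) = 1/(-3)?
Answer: 216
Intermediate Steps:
h(F, k) = 1/24 (h(F, k) = -⅛/(-3) = -⅛*(-⅓) = 1/24)
H = -108 (H = -5 + (⅓)*(-309) = -5 - 103 = -108)
H*N(h(2, 1)) = -108*(-2) = 216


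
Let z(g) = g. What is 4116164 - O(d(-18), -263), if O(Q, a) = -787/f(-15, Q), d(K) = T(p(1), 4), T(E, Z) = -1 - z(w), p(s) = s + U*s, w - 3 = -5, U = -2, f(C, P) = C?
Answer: 61741673/15 ≈ 4.1161e+6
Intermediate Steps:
w = -2 (w = 3 - 5 = -2)
p(s) = -s (p(s) = s - 2*s = -s)
T(E, Z) = 1 (T(E, Z) = -1 - 1*(-2) = -1 + 2 = 1)
d(K) = 1
O(Q, a) = 787/15 (O(Q, a) = -787/(-15) = -787*(-1/15) = 787/15)
4116164 - O(d(-18), -263) = 4116164 - 1*787/15 = 4116164 - 787/15 = 61741673/15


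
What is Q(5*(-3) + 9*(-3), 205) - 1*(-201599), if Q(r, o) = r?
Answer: 201557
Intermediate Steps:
Q(5*(-3) + 9*(-3), 205) - 1*(-201599) = (5*(-3) + 9*(-3)) - 1*(-201599) = (-15 - 27) + 201599 = -42 + 201599 = 201557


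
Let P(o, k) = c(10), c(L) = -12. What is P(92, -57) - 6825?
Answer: -6837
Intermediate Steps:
P(o, k) = -12
P(92, -57) - 6825 = -12 - 6825 = -6837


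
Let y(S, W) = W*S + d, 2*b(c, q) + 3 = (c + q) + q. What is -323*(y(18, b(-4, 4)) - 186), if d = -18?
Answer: 62985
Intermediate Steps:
b(c, q) = -3/2 + q + c/2 (b(c, q) = -3/2 + ((c + q) + q)/2 = -3/2 + (c + 2*q)/2 = -3/2 + (q + c/2) = -3/2 + q + c/2)
y(S, W) = -18 + S*W (y(S, W) = W*S - 18 = S*W - 18 = -18 + S*W)
-323*(y(18, b(-4, 4)) - 186) = -323*((-18 + 18*(-3/2 + 4 + (½)*(-4))) - 186) = -323*((-18 + 18*(-3/2 + 4 - 2)) - 186) = -323*((-18 + 18*(½)) - 186) = -323*((-18 + 9) - 186) = -323*(-9 - 186) = -323*(-195) = 62985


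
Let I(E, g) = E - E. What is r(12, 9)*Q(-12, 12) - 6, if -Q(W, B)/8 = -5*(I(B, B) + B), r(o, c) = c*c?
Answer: 38874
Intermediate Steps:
r(o, c) = c**2
I(E, g) = 0
Q(W, B) = 40*B (Q(W, B) = -(-40)*(0 + B) = -(-40)*B = 40*B)
r(12, 9)*Q(-12, 12) - 6 = 9**2*(40*12) - 6 = 81*480 - 6 = 38880 - 6 = 38874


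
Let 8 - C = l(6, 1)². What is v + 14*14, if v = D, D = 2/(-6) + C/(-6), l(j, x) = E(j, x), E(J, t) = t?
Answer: 389/2 ≈ 194.50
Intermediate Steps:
l(j, x) = x
C = 7 (C = 8 - 1*1² = 8 - 1*1 = 8 - 1 = 7)
D = -3/2 (D = 2/(-6) + 7/(-6) = 2*(-⅙) + 7*(-⅙) = -⅓ - 7/6 = -3/2 ≈ -1.5000)
v = -3/2 ≈ -1.5000
v + 14*14 = -3/2 + 14*14 = -3/2 + 196 = 389/2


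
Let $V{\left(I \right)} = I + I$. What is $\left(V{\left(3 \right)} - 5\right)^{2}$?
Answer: $1$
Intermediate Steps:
$V{\left(I \right)} = 2 I$
$\left(V{\left(3 \right)} - 5\right)^{2} = \left(2 \cdot 3 - 5\right)^{2} = \left(6 - 5\right)^{2} = 1^{2} = 1$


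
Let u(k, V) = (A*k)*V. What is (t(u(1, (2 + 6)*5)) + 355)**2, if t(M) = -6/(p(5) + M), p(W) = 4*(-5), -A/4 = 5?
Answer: 21185675809/168100 ≈ 1.2603e+5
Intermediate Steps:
A = -20 (A = -4*5 = -20)
p(W) = -20
u(k, V) = -20*V*k (u(k, V) = (-20*k)*V = -20*V*k)
t(M) = -6/(-20 + M)
(t(u(1, (2 + 6)*5)) + 355)**2 = (-6/(-20 - 20*(2 + 6)*5*1) + 355)**2 = (-6/(-20 - 20*8*5*1) + 355)**2 = (-6/(-20 - 20*40*1) + 355)**2 = (-6/(-20 - 800) + 355)**2 = (-6/(-820) + 355)**2 = (-6*(-1/820) + 355)**2 = (3/410 + 355)**2 = (145553/410)**2 = 21185675809/168100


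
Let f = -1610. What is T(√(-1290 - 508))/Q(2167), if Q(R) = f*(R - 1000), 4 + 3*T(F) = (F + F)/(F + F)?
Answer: 1/1878870 ≈ 5.3223e-7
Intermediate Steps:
T(F) = -1 (T(F) = -4/3 + ((F + F)/(F + F))/3 = -4/3 + ((2*F)/((2*F)))/3 = -4/3 + ((2*F)*(1/(2*F)))/3 = -4/3 + (⅓)*1 = -4/3 + ⅓ = -1)
Q(R) = 1610000 - 1610*R (Q(R) = -1610*(R - 1000) = -1610*(-1000 + R) = 1610000 - 1610*R)
T(√(-1290 - 508))/Q(2167) = -1/(1610000 - 1610*2167) = -1/(1610000 - 3488870) = -1/(-1878870) = -1*(-1/1878870) = 1/1878870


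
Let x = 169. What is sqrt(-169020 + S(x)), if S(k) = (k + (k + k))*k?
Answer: I*sqrt(83337) ≈ 288.68*I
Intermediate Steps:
S(k) = 3*k**2 (S(k) = (k + 2*k)*k = (3*k)*k = 3*k**2)
sqrt(-169020 + S(x)) = sqrt(-169020 + 3*169**2) = sqrt(-169020 + 3*28561) = sqrt(-169020 + 85683) = sqrt(-83337) = I*sqrt(83337)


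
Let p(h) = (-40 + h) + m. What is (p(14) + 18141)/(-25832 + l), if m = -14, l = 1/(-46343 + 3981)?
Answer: -766794562/1094295185 ≈ -0.70072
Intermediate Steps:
l = -1/42362 (l = 1/(-42362) = -1/42362 ≈ -2.3606e-5)
p(h) = -54 + h (p(h) = (-40 + h) - 14 = -54 + h)
(p(14) + 18141)/(-25832 + l) = ((-54 + 14) + 18141)/(-25832 - 1/42362) = (-40 + 18141)/(-1094295185/42362) = 18101*(-42362/1094295185) = -766794562/1094295185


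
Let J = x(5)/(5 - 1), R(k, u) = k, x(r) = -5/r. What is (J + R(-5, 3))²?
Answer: 441/16 ≈ 27.563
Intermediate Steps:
J = -¼ (J = (-5/5)/(5 - 1) = -5*⅕/4 = -1*¼ = -¼ ≈ -0.25000)
(J + R(-5, 3))² = (-¼ - 5)² = (-21/4)² = 441/16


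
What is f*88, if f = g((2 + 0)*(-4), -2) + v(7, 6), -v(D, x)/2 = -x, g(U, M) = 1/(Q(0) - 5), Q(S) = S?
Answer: 5192/5 ≈ 1038.4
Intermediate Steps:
g(U, M) = -⅕ (g(U, M) = 1/(0 - 5) = 1/(-5) = -⅕)
v(D, x) = 2*x (v(D, x) = -(-2)*x = 2*x)
f = 59/5 (f = -⅕ + 2*6 = -⅕ + 12 = 59/5 ≈ 11.800)
f*88 = (59/5)*88 = 5192/5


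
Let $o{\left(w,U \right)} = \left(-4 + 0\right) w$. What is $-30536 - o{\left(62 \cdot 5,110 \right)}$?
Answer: $-29296$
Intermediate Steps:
$o{\left(w,U \right)} = - 4 w$
$-30536 - o{\left(62 \cdot 5,110 \right)} = -30536 - - 4 \cdot 62 \cdot 5 = -30536 - \left(-4\right) 310 = -30536 - -1240 = -30536 + 1240 = -29296$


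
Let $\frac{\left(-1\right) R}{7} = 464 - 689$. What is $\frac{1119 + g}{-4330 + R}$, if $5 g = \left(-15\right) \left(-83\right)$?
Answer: $- \frac{72}{145} \approx -0.49655$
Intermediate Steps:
$R = 1575$ ($R = - 7 \left(464 - 689\right) = \left(-7\right) \left(-225\right) = 1575$)
$g = 249$ ($g = \frac{\left(-15\right) \left(-83\right)}{5} = \frac{1}{5} \cdot 1245 = 249$)
$\frac{1119 + g}{-4330 + R} = \frac{1119 + 249}{-4330 + 1575} = \frac{1368}{-2755} = 1368 \left(- \frac{1}{2755}\right) = - \frac{72}{145}$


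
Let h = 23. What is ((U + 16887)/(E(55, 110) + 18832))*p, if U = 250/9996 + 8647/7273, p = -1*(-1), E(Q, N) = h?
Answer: 87699177647/97912544310 ≈ 0.89569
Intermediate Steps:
E(Q, N) = 23
p = 1
U = 6303833/5192922 (U = 250*(1/9996) + 8647*(1/7273) = 125/4998 + 8647/7273 = 6303833/5192922 ≈ 1.2139)
((U + 16887)/(E(55, 110) + 18832))*p = ((6303833/5192922 + 16887)/(23 + 18832))*1 = ((87699177647/5192922)/18855)*1 = ((87699177647/5192922)*(1/18855))*1 = (87699177647/97912544310)*1 = 87699177647/97912544310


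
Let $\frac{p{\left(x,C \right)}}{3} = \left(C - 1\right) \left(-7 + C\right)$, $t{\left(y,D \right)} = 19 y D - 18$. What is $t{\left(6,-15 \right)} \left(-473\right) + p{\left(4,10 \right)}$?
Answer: $817425$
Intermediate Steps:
$t{\left(y,D \right)} = -18 + 19 D y$ ($t{\left(y,D \right)} = 19 D y - 18 = -18 + 19 D y$)
$p{\left(x,C \right)} = 3 \left(-1 + C\right) \left(-7 + C\right)$ ($p{\left(x,C \right)} = 3 \left(C - 1\right) \left(-7 + C\right) = 3 \left(-1 + C\right) \left(-7 + C\right)$)
$t{\left(6,-15 \right)} \left(-473\right) + p{\left(4,10 \right)} = \left(-18 + 19 \left(-15\right) 6\right) \left(-473\right) + \left(21 - 240 + 3 \cdot 10^{2}\right) = \left(-18 - 1710\right) \left(-473\right) + \left(21 - 240 + 3 \cdot 100\right) = \left(-1728\right) \left(-473\right) + \left(21 - 240 + 300\right) = 817344 + 81 = 817425$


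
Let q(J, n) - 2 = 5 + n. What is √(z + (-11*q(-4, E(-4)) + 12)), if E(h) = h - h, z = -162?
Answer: I*√227 ≈ 15.067*I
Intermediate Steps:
E(h) = 0
q(J, n) = 7 + n (q(J, n) = 2 + (5 + n) = 7 + n)
√(z + (-11*q(-4, E(-4)) + 12)) = √(-162 + (-11*(7 + 0) + 12)) = √(-162 + (-11*7 + 12)) = √(-162 + (-77 + 12)) = √(-162 - 65) = √(-227) = I*√227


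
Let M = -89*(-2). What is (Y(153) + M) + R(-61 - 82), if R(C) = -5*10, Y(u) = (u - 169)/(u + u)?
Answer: 19576/153 ≈ 127.95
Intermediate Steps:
Y(u) = (-169 + u)/(2*u) (Y(u) = (-169 + u)/((2*u)) = (-169 + u)*(1/(2*u)) = (-169 + u)/(2*u))
M = 178
R(C) = -50
(Y(153) + M) + R(-61 - 82) = ((½)*(-169 + 153)/153 + 178) - 50 = ((½)*(1/153)*(-16) + 178) - 50 = (-8/153 + 178) - 50 = 27226/153 - 50 = 19576/153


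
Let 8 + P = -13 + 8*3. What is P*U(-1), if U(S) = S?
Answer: -3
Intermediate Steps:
P = 3 (P = -8 + (-13 + 8*3) = -8 + (-13 + 24) = -8 + 11 = 3)
P*U(-1) = 3*(-1) = -3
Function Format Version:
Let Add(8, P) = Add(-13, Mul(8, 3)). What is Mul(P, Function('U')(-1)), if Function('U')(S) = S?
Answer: -3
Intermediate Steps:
P = 3 (P = Add(-8, Add(-13, Mul(8, 3))) = Add(-8, Add(-13, 24)) = Add(-8, 11) = 3)
Mul(P, Function('U')(-1)) = Mul(3, -1) = -3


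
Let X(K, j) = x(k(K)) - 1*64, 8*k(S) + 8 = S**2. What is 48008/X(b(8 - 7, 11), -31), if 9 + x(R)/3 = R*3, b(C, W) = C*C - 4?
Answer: -384064/719 ≈ -534.16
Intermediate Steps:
k(S) = -1 + S**2/8
b(C, W) = -4 + C**2 (b(C, W) = C**2 - 4 = -4 + C**2)
x(R) = -27 + 9*R (x(R) = -27 + 3*(R*3) = -27 + 3*(3*R) = -27 + 9*R)
X(K, j) = -100 + 9*K**2/8 (X(K, j) = (-27 + 9*(-1 + K**2/8)) - 1*64 = (-27 + (-9 + 9*K**2/8)) - 64 = (-36 + 9*K**2/8) - 64 = -100 + 9*K**2/8)
48008/X(b(8 - 7, 11), -31) = 48008/(-100 + 9*(-4 + (8 - 7)**2)**2/8) = 48008/(-100 + 9*(-4 + 1**2)**2/8) = 48008/(-100 + 9*(-4 + 1)**2/8) = 48008/(-100 + (9/8)*(-3)**2) = 48008/(-100 + (9/8)*9) = 48008/(-100 + 81/8) = 48008/(-719/8) = 48008*(-8/719) = -384064/719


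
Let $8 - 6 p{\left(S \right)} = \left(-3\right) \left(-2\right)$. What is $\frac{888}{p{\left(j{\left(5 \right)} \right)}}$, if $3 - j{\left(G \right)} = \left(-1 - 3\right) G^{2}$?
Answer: $2664$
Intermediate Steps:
$j{\left(G \right)} = 3 + 4 G^{2}$ ($j{\left(G \right)} = 3 - \left(-1 - 3\right) G^{2} = 3 - - 4 G^{2} = 3 + 4 G^{2}$)
$p{\left(S \right)} = \frac{1}{3}$ ($p{\left(S \right)} = \frac{4}{3} - \frac{\left(-3\right) \left(-2\right)}{6} = \frac{4}{3} - 1 = \frac{1}{3}$)
$\frac{888}{p{\left(j{\left(5 \right)} \right)}} = 888 \frac{1}{\frac{1}{3}} = 888 \cdot 3 = 2664$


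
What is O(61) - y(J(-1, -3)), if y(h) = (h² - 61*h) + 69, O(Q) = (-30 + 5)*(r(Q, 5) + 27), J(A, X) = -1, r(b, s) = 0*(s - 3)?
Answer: -806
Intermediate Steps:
r(b, s) = 0 (r(b, s) = 0*(-3 + s) = 0)
O(Q) = -675 (O(Q) = (-30 + 5)*(0 + 27) = -25*27 = -675)
y(h) = 69 + h² - 61*h
O(61) - y(J(-1, -3)) = -675 - (69 + (-1)² - 61*(-1)) = -675 - (69 + 1 + 61) = -675 - 1*131 = -675 - 131 = -806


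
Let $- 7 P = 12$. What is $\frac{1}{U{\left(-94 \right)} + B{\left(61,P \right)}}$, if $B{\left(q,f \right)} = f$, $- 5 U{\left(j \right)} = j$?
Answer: $\frac{35}{598} \approx 0.058528$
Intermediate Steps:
$P = - \frac{12}{7}$ ($P = \left(- \frac{1}{7}\right) 12 = - \frac{12}{7} \approx -1.7143$)
$U{\left(j \right)} = - \frac{j}{5}$
$\frac{1}{U{\left(-94 \right)} + B{\left(61,P \right)}} = \frac{1}{\left(- \frac{1}{5}\right) \left(-94\right) - \frac{12}{7}} = \frac{1}{\frac{94}{5} - \frac{12}{7}} = \frac{1}{\frac{598}{35}} = \frac{35}{598}$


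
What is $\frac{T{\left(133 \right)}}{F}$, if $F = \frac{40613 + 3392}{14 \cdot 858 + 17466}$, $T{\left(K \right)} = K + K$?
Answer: $\frac{7841148}{44005} \approx 178.19$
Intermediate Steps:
$T{\left(K \right)} = 2 K$
$F = \frac{44005}{29478}$ ($F = \frac{44005}{12012 + 17466} = \frac{44005}{29478} \approx 1.4928$)
$\frac{T{\left(133 \right)}}{F} = \frac{2 \cdot 133}{\frac{44005}{29478}} = 266 \cdot \frac{29478}{44005} = \frac{7841148}{44005}$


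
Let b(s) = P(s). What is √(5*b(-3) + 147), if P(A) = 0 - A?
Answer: 9*√2 ≈ 12.728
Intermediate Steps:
P(A) = -A
b(s) = -s
√(5*b(-3) + 147) = √(5*(-1*(-3)) + 147) = √(5*3 + 147) = √(15 + 147) = √162 = 9*√2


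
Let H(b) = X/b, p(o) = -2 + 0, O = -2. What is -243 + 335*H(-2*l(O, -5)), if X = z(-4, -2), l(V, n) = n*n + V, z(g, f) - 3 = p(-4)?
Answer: -11513/46 ≈ -250.28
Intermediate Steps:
p(o) = -2
z(g, f) = 1 (z(g, f) = 3 - 2 = 1)
l(V, n) = V + n² (l(V, n) = n² + V = V + n²)
X = 1
H(b) = 1/b
-243 + 335*H(-2*l(O, -5)) = -243 + 335/((-2*(-2 + (-5)²))) = -243 + 335/((-2*(-2 + 25))) = -243 + 335/((-2*23)) = -243 + 335/(-46) = -243 + 335*(-1/46) = -243 - 335/46 = -11513/46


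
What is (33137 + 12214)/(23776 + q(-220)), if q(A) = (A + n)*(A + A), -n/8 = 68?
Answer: 45351/359936 ≈ 0.12600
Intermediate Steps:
n = -544 (n = -8*68 = -544)
q(A) = 2*A*(-544 + A) (q(A) = (A - 544)*(A + A) = (-544 + A)*(2*A) = 2*A*(-544 + A))
(33137 + 12214)/(23776 + q(-220)) = (33137 + 12214)/(23776 + 2*(-220)*(-544 - 220)) = 45351/(23776 + 2*(-220)*(-764)) = 45351/(23776 + 336160) = 45351/359936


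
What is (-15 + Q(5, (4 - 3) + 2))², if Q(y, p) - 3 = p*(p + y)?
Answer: 144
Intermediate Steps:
Q(y, p) = 3 + p*(p + y)
(-15 + Q(5, (4 - 3) + 2))² = (-15 + (3 + ((4 - 3) + 2)² + ((4 - 3) + 2)*5))² = (-15 + (3 + (1 + 2)² + (1 + 2)*5))² = (-15 + (3 + 3² + 3*5))² = (-15 + (3 + 9 + 15))² = (-15 + 27)² = 12² = 144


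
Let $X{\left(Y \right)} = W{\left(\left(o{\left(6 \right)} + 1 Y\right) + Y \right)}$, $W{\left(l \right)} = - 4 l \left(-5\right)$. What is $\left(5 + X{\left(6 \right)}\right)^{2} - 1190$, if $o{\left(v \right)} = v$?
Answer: $132035$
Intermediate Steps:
$W{\left(l \right)} = 20 l$
$X{\left(Y \right)} = 120 + 40 Y$ ($X{\left(Y \right)} = 20 \left(\left(6 + 1 Y\right) + Y\right) = 20 \left(\left(6 + Y\right) + Y\right) = 20 \left(6 + 2 Y\right) = 120 + 40 Y$)
$\left(5 + X{\left(6 \right)}\right)^{2} - 1190 = \left(5 + \left(120 + 40 \cdot 6\right)\right)^{2} - 1190 = \left(5 + \left(120 + 240\right)\right)^{2} - 1190 = \left(5 + 360\right)^{2} - 1190 = 365^{2} - 1190 = 133225 - 1190 = 132035$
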